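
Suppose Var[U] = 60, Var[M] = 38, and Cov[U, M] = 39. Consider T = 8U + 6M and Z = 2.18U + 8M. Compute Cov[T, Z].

Cov[T, Z] = 5876.52

By bilinearity, Cov[T, Z] = ac·Var[U] + bd·Var[M] + (ad+bc)·Cov[U, M], with a=8, b=6, c=2.18, d=8.
ac·Var[U] = 8·2.18·60 = 1046.4
bd·Var[M] = 6·8·38 = 1824
(ad+bc)·Cov[U, M] = (77.08)·39 = 3006.12
Cov[T, Z] = 1046.4 + 1824 + 3006.12 = 5876.52.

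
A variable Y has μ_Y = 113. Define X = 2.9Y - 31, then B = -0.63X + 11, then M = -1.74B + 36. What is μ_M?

μ_X = 2.9·113 + (-31) = 296.7.
μ_B = (-0.63)·296.7 + 11 = -175.921.
μ_M = (-1.74)·(-175.921) + 36 = 342.10254.

μ_M = 342.10254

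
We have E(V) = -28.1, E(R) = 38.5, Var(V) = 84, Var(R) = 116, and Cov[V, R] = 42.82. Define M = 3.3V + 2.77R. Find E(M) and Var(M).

E(M) = 3.3·E(V) + 2.77·E(R) = 3.3·(-28.1) + 2.77·38.5 = 13.915.
Var(M) = a²·Var(V) + b²·Var(R) + 2ab·Cov[V, R] with a = 3.3, b = 2.77.
= 3.3²·84 + 2.77²·116 + 2·3.3·2.77·42.82
= 914.76 + 890.0564 + 782.83524 = 2587.65164.

E(M) = 13.915, Var(M) = 2587.65164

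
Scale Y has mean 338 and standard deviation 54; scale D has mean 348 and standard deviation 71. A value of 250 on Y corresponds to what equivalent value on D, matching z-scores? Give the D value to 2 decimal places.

D = 232.30

z = (250 − 338)/54 ≈ -1.6296.
D = 348 + z·71 = 348 + (250 − 338)·71/54 ≈ 232.30.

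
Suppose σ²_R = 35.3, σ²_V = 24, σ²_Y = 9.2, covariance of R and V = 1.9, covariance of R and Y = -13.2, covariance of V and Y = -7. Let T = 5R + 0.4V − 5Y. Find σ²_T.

σ²_T = 1811.94

σ²_T = a²·σ²_R + b²·σ²_V + c²·σ²_Y + 2ab·covariance of R and V + 2ac·covariance of R and Y + 2bc·covariance of V and Y, with a = 5, b = 0.4, c = -5.
= 882.5 + 3.84 + 230 + 7.6 + 660 + 28
= 1811.94.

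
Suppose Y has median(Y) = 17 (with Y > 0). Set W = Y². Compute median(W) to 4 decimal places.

median(W) = 289

Y² is monotone on this domain, so median(W) = square(17) = 289.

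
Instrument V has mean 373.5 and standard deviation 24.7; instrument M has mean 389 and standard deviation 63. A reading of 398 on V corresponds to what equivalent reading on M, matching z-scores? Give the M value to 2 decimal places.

z = (398 − 373.5)/24.7 ≈ 0.9919.
M = 389 + z·63 = 389 + (398 − 373.5)·63/24.7 ≈ 451.49.

M = 451.49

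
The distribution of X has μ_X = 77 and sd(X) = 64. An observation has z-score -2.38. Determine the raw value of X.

X = -75.32

X = μ_X + z·sd(X) = 77 + (-2.38)·64 = -75.32.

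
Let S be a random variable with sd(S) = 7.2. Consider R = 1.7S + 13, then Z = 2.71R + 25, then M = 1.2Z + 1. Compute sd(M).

sd(R) = |1.7|·7.2 = 12.24.
sd(Z) = |2.71|·12.24 = 33.1704.
sd(M) = |1.2|·33.1704 = 39.80448.

sd(M) = 39.80448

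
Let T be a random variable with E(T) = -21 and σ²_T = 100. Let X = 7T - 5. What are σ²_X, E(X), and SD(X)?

σ²_X = 4900, E(X) = -152, SD(X) = 70

X = 7T - 5 is linear with a = 7, b = -5.
σ²_X = a²·σ²_T = 7²·100 = 4900 (the additive constant -5 does not affect variance).
E(X) = a·E(T) + b = 7·(-21) + (-5) = -152.
SD(T) = √100 = 10.
SD(X) = |a|·SD(T) = |7|·10 = 70.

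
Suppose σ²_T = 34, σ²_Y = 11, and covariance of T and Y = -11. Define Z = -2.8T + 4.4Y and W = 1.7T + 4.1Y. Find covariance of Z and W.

covariance of Z and W = 80.6

By bilinearity, covariance of Z and W = ac·σ²_T + bd·σ²_Y + (ad+bc)·covariance of T and Y, with a=-2.8, b=4.4, c=1.7, d=4.1.
ac·σ²_T = (-2.8)·1.7·34 = -161.84
bd·σ²_Y = 4.4·4.1·11 = 198.44
(ad+bc)·covariance of T and Y = (-4)·(-11) = 44
covariance of Z and W = -161.84 + 198.44 + 44 = 80.6.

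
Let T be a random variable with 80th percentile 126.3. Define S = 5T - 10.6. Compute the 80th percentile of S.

Since a = 5 > 0 the transformation is increasing, so the 80th percentile of S = a·(P_{80} of T) + b = 5·126.3 + (-10.6) = 620.9.

80th percentile of S = 620.9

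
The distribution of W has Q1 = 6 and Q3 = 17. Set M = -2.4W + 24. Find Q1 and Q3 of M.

Q1(M) = -16.8, Q3(M) = 9.6

a = -2.4 < 0 reverses order: Q1(M) comes from Q3(W), Q3(M) from Q1(W).
Q1(M) = (-2.4)·17 + 24 = -16.8; Q3(M) = (-2.4)·6 + 24 = 9.6.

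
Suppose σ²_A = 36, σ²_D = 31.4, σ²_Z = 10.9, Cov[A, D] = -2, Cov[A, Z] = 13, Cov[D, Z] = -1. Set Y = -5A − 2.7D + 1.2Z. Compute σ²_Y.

σ²_Y = a²·σ²_A + b²·σ²_D + c²·σ²_Z + 2ab·Cov[A, D] + 2ac·Cov[A, Z] + 2bc·Cov[D, Z], with a = -5, b = -2.7, c = 1.2.
= 900 + 228.906 + 15.696 + (-54) + (-156) + 6.48
= 941.082.

σ²_Y = 941.082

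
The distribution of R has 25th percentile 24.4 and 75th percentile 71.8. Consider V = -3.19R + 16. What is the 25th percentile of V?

25th percentile of V = -213.042

Since a = -3.19 < 0 the transformation is decreasing, reversing order: the 25th percentile of V corresponds to the 75th percentile of R.
So P_{25}(V) = a·P_{75}(R) + b = (-3.19)·71.8 + 16 = -213.042.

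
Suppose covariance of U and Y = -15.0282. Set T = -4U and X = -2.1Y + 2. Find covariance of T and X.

covariance of T and X = a·c·covariance of U and Y = (-4)·(-2.1)·(-15.0282) = -126.23688. Additive constants drop out.

covariance of T and X = -126.23688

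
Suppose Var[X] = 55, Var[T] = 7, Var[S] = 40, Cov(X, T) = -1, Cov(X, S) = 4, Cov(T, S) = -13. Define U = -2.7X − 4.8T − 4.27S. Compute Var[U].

Var[U] = a²·Var[X] + b²·Var[T] + c²·Var[S] + 2ab·Cov(X, T) + 2ac·Cov(X, S) + 2bc·Cov(T, S), with a = -2.7, b = -4.8, c = -4.27.
= 400.95 + 161.28 + 729.316 + (-25.92) + 92.232 + (-532.896)
= 824.962.

Var[U] = 824.962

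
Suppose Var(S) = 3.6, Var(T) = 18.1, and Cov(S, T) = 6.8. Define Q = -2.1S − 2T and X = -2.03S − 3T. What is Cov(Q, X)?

Cov(Q, X) = 194.3948

By bilinearity, Cov(Q, X) = ac·Var(S) + bd·Var(T) + (ad+bc)·Cov(S, T), with a=-2.1, b=-2, c=-2.03, d=-3.
ac·Var(S) = (-2.1)·(-2.03)·3.6 = 15.3468
bd·Var(T) = (-2)·(-3)·18.1 = 108.6
(ad+bc)·Cov(S, T) = (10.36)·6.8 = 70.448
Cov(Q, X) = 15.3468 + 108.6 + 70.448 = 194.3948.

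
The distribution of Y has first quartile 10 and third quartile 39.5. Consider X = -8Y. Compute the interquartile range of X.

IQR(X) = 236

IQR of Y = Q3 − Q1 = 39.5 − 10 = 29.5.
Under X = aY + b, IQR(X) = |a|·IQR(Y) = |-8|·29.5 = 236 (shifts cancel; spread scales by |a|).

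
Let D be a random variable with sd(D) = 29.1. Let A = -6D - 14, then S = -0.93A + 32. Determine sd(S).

sd(A) = |-6|·29.1 = 174.6.
sd(S) = |-0.93|·174.6 = 162.378.

sd(S) = 162.378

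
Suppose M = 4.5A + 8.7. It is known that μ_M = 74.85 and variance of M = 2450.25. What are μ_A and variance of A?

μ_A = 14.7, variance of A = 121

From M = 4.5A + 8.7: μ_M = a·μ_A + b, so μ_A = (μ_M − b)/a = (74.85 − 8.7)/4.5 = 14.7.
variance of M = a²·variance of A, so variance of A = 2450.25/4.5² = 121.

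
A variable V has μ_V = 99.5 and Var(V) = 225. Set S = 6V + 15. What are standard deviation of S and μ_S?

standard deviation of S = 90, μ_S = 612

S = 6V + 15 is linear with a = 6, b = 15.
standard deviation of V = √225 = 15.
standard deviation of S = |a|·standard deviation of V = |6|·15 = 90.
μ_S = a·μ_V + b = 6·99.5 + 15 = 612.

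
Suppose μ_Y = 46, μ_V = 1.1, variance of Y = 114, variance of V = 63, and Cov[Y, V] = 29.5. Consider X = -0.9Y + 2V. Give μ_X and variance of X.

μ_X = (-0.9)·μ_Y + 2·μ_V = (-0.9)·46 + 2·1.1 = -39.2.
variance of X = a²·variance of Y + b²·variance of V + 2ab·Cov[Y, V] with a = -0.9, b = 2.
= (-0.9)²·114 + 2²·63 + 2·(-0.9)·2·29.5
= 92.34 + 252 + (-106.2) = 238.14.

μ_X = -39.2, variance of X = 238.14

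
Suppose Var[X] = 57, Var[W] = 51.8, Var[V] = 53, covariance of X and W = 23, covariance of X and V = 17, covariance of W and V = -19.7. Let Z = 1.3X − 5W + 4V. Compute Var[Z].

Var[Z] = a²·Var[X] + b²·Var[W] + c²·Var[V] + 2ab·covariance of X and W + 2ac·covariance of X and V + 2bc·covariance of W and V, with a = 1.3, b = -5, c = 4.
= 96.33 + 1295 + 848 + (-299) + 176.8 + 788
= 2905.13.

Var[Z] = 2905.13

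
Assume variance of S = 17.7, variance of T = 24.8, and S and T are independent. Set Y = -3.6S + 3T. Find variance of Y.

variance of Y = a²·variance of S + b²·variance of T + 2ab·covariance of S and T with a = -3.6, b = 3.
Independence gives covariance of S and T = 0.
= (-3.6)²·17.7 + 3²·24.8 + 2·(-3.6)·3·0
= 229.392 + 223.2 + 0 = 452.592.

variance of Y = 452.592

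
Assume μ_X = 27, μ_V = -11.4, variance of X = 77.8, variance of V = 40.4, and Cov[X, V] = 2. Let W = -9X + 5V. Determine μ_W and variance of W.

μ_W = -300, variance of W = 7131.8

μ_W = (-9)·μ_X + 5·μ_V = (-9)·27 + 5·(-11.4) = -300.
variance of W = a²·variance of X + b²·variance of V + 2ab·Cov[X, V] with a = -9, b = 5.
= (-9)²·77.8 + 5²·40.4 + 2·(-9)·5·2
= 6301.8 + 1010 + (-180) = 7131.8.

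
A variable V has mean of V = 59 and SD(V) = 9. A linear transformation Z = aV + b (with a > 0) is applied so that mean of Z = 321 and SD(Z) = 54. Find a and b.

a = 6, b = -33

SD(Z) = a·SD(V) (a > 0), so a = 54/9 = 6.
mean of Z = a·mean of V + b, so b = 321 − 6·59 = -33.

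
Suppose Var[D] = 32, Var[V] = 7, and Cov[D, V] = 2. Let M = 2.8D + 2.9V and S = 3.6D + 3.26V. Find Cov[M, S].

By bilinearity, Cov[M, S] = ac·Var[D] + bd·Var[V] + (ad+bc)·Cov[D, V], with a=2.8, b=2.9, c=3.6, d=3.26.
ac·Var[D] = 2.8·3.6·32 = 322.56
bd·Var[V] = 2.9·3.26·7 = 66.178
(ad+bc)·Cov[D, V] = (19.568)·2 = 39.136
Cov[M, S] = 322.56 + 66.178 + 39.136 = 427.874.

Cov[M, S] = 427.874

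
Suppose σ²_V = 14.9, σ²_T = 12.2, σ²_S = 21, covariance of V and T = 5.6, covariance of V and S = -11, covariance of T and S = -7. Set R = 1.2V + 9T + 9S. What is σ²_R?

σ²_R = 1460.016

σ²_R = a²·σ²_V + b²·σ²_T + c²·σ²_S + 2ab·covariance of V and T + 2ac·covariance of V and S + 2bc·covariance of T and S, with a = 1.2, b = 9, c = 9.
= 21.456 + 988.2 + 1701 + 120.96 + (-237.6) + (-1134)
= 1460.016.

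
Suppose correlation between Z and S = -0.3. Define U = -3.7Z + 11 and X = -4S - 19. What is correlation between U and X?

correlation between U and X = -0.3

Linear rescalings preserve correlation up to sign; here the slopes -3.7 and -4 have the same sign, so correlation between U and X = correlation between Z and S = -0.3.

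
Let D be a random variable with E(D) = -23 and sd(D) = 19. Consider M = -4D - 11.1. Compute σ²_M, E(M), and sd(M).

M = -4D - 11.1 is linear with a = -4, b = -11.1.
σ²_D = 19² = 361.
σ²_M = a²·σ²_D = (-4)²·361 = 5776 (the additive constant -11.1 does not affect variance).
E(M) = a·E(D) + b = (-4)·(-23) + (-11.1) = 80.9.
sd(M) = |a|·sd(D) = |-4|·19 = 76.

σ²_M = 5776, E(M) = 80.9, sd(M) = 76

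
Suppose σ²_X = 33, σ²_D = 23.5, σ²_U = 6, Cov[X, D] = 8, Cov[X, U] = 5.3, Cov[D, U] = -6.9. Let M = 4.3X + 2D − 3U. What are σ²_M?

σ²_M = 841.83

σ²_M = a²·σ²_X + b²·σ²_D + c²·σ²_U + 2ab·Cov[X, D] + 2ac·Cov[X, U] + 2bc·Cov[D, U], with a = 4.3, b = 2, c = -3.
= 610.17 + 94 + 54 + 137.6 + (-136.74) + 82.8
= 841.83.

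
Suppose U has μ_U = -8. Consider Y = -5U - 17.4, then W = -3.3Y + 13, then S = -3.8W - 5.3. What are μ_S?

μ_S = 228.704

μ_Y = (-5)·(-8) + (-17.4) = 22.6.
μ_W = (-3.3)·22.6 + 13 = -61.58.
μ_S = (-3.8)·(-61.58) + (-5.3) = 228.704.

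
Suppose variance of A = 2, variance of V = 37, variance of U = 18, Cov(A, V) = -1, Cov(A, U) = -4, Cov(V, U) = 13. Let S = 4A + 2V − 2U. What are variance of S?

variance of S = 196

variance of S = a²·variance of A + b²·variance of V + c²·variance of U + 2ab·Cov(A, V) + 2ac·Cov(A, U) + 2bc·Cov(V, U), with a = 4, b = 2, c = -2.
= 32 + 148 + 72 + (-16) + 64 + (-104)
= 196.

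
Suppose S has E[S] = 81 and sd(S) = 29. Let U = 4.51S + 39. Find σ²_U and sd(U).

U = 4.51S + 39 is linear with a = 4.51, b = 39.
σ²_S = 29² = 841.
σ²_U = a²·σ²_S = 4.51²·841 = 17106.0241 (the additive constant 39 does not affect variance).
sd(U) = |a|·sd(S) = |4.51|·29 = 130.79.

σ²_U = 17106.0241, sd(U) = 130.79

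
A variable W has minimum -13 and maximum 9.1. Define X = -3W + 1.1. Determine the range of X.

Range of W = 9.1 − (-13) = 22.1.
Range(X) = |a|·Range(W) = |-3|·22.1 = 66.3.

Range(X) = 66.3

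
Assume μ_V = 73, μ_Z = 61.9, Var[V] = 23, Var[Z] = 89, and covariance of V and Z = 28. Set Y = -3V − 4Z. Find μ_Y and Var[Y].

μ_Y = (-3)·μ_V + (-4)·μ_Z = (-3)·73 + (-4)·61.9 = -466.6.
Var[Y] = a²·Var[V] + b²·Var[Z] + 2ab·covariance of V and Z with a = -3, b = -4.
= (-3)²·23 + (-4)²·89 + 2·(-3)·(-4)·28
= 207 + 1424 + 672 = 2303.

μ_Y = -466.6, Var[Y] = 2303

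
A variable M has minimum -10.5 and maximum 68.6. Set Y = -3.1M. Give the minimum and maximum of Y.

min(Y) = -212.66, max(Y) = 32.55

a = -3.1 < 0, so order reverses: min(Y) = a·max(M)+b = (-3.1)·68.6 = -212.66; max(Y) = a·min(M)+b = (-3.1)·(-10.5) = 32.55.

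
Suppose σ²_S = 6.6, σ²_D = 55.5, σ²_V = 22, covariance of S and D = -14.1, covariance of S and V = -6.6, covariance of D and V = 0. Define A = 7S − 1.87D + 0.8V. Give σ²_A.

σ²_A = a²·σ²_S + b²·σ²_D + c²·σ²_V + 2ab·covariance of S and D + 2ac·covariance of S and V + 2bc·covariance of D and V, with a = 7, b = -1.87, c = 0.8.
= 323.4 + 194.07795 + 14.08 + 369.138 + (-73.92) + 0
= 826.77595.

σ²_A = 826.77595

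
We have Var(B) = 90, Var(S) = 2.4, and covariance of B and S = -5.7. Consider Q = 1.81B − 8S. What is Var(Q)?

Var(Q) = a²·Var(B) + b²·Var(S) + 2ab·covariance of B and S with a = 1.81, b = -8.
= 1.81²·90 + (-8)²·2.4 + 2·1.81·(-8)·(-5.7)
= 294.849 + 153.6 + 165.072 = 613.521.

Var(Q) = 613.521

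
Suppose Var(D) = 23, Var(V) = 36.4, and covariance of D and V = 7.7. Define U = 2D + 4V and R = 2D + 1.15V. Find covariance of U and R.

covariance of U and R = 338.75

By bilinearity, covariance of U and R = ac·Var(D) + bd·Var(V) + (ad+bc)·covariance of D and V, with a=2, b=4, c=2, d=1.15.
ac·Var(D) = 2·2·23 = 92
bd·Var(V) = 4·1.15·36.4 = 167.44
(ad+bc)·covariance of D and V = (10.3)·7.7 = 79.31
covariance of U and R = 92 + 167.44 + 79.31 = 338.75.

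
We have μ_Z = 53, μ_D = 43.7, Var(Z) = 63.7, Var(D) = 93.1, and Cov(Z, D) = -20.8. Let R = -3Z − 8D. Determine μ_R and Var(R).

μ_R = -508.6, Var(R) = 5533.3

μ_R = (-3)·μ_Z + (-8)·μ_D = (-3)·53 + (-8)·43.7 = -508.6.
Var(R) = a²·Var(Z) + b²·Var(D) + 2ab·Cov(Z, D) with a = -3, b = -8.
= (-3)²·63.7 + (-8)²·93.1 + 2·(-3)·(-8)·(-20.8)
= 573.3 + 5958.4 + (-998.4) = 5533.3.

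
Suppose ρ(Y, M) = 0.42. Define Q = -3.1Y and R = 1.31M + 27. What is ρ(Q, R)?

ρ(Q, R) = -0.42

Linear rescalings preserve |correlation|; the slopes -3.1 and 1.31 have opposite signs, so the correlation flips sign: ρ(Q, R) = −ρ(Y, M) = -0.42.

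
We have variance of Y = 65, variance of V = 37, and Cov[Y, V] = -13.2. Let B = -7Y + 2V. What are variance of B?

variance of B = a²·variance of Y + b²·variance of V + 2ab·Cov[Y, V] with a = -7, b = 2.
= (-7)²·65 + 2²·37 + 2·(-7)·2·(-13.2)
= 3185 + 148 + 369.6 = 3702.6.

variance of B = 3702.6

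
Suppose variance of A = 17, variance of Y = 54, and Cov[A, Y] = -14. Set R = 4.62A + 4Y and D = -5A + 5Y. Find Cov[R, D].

Cov[R, D] = 643.9

By bilinearity, Cov[R, D] = ac·variance of A + bd·variance of Y + (ad+bc)·Cov[A, Y], with a=4.62, b=4, c=-5, d=5.
ac·variance of A = 4.62·(-5)·17 = -392.7
bd·variance of Y = 4·5·54 = 1080
(ad+bc)·Cov[A, Y] = (3.1)·(-14) = -43.4
Cov[R, D] = -392.7 + 1080 + (-43.4) = 643.9.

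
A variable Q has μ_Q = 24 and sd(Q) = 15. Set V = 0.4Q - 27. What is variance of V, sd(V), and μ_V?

V = 0.4Q - 27 is linear with a = 0.4, b = -27.
variance of Q = 15² = 225.
variance of V = a²·variance of Q = 0.4²·225 = 36 (the additive constant -27 does not affect variance).
sd(V) = |a|·sd(Q) = |0.4|·15 = 6.
μ_V = a·μ_Q + b = 0.4·24 + (-27) = -17.4.

variance of V = 36, sd(V) = 6, μ_V = -17.4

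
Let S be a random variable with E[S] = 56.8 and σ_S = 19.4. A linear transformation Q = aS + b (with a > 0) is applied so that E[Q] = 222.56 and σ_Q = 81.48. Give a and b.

a = 4.2, b = -16

σ_Q = a·σ_S (a > 0), so a = 81.48/19.4 = 4.2.
E[Q] = a·E[S] + b, so b = 222.56 − 4.2·56.8 = -16.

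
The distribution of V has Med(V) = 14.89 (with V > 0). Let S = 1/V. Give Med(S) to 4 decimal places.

Med(S) = 0.0672

1/V is monotone on this domain, so Med(S) = 1/(14.89) ≈ 0.0672.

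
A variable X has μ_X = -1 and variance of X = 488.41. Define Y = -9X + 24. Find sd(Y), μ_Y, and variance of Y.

sd(Y) = 198.9, μ_Y = 33, variance of Y = 39561.21

Y = -9X + 24 is linear with a = -9, b = 24.
sd(X) = √488.41 = 22.1.
sd(Y) = |a|·sd(X) = |-9|·22.1 = 198.9.
μ_Y = a·μ_X + b = (-9)·(-1) + 24 = 33.
variance of Y = a²·variance of X = (-9)²·488.41 = 39561.21 (the additive constant 24 does not affect variance).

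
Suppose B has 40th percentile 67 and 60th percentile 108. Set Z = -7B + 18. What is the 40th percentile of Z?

40th percentile of Z = -738

Since a = -7 < 0 the transformation is decreasing, reversing order: the 40th percentile of Z corresponds to the 60th percentile of B.
So P_{40}(Z) = a·P_{60}(B) + b = (-7)·108 + 18 = -738.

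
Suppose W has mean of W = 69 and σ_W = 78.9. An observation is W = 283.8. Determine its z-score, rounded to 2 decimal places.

z = 2.72

z = (W − mean of W) / σ_W = (283.8 − 69) / 78.9 ≈ 2.72.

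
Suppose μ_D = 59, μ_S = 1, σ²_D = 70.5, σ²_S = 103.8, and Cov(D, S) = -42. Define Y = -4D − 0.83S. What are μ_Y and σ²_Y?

μ_Y = -236.83, σ²_Y = 920.62782

μ_Y = (-4)·μ_D + (-0.83)·μ_S = (-4)·59 + (-0.83)·1 = -236.83.
σ²_Y = a²·σ²_D + b²·σ²_S + 2ab·Cov(D, S) with a = -4, b = -0.83.
= (-4)²·70.5 + (-0.83)²·103.8 + 2·(-4)·(-0.83)·(-42)
= 1128 + 71.50782 + (-278.88) = 920.62782.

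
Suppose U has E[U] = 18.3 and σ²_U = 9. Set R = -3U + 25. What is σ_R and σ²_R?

σ_R = 9, σ²_R = 81

R = -3U + 25 is linear with a = -3, b = 25.
σ_U = √9 = 3.
σ_R = |a|·σ_U = |-3|·3 = 9.
σ²_R = a²·σ²_U = (-3)²·9 = 81 (the additive constant 25 does not affect variance).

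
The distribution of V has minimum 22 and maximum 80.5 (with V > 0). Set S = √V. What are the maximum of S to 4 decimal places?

√V is increasing on this domain, so max(S) comes from max(V) = 80.5: max(S) = √(80.5) ≈ 8.9722.

max(S) = 8.9722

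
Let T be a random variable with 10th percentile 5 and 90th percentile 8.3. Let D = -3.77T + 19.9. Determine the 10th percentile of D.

Since a = -3.77 < 0 the transformation is decreasing, reversing order: the 10th percentile of D corresponds to the 90th percentile of T.
So P_{10}(D) = a·P_{90}(T) + b = (-3.77)·8.3 + 19.9 = -11.391.

10th percentile of D = -11.391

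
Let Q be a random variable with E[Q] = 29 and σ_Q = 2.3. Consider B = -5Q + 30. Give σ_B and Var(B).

B = -5Q + 30 is linear with a = -5, b = 30.
σ_B = |a|·σ_Q = |-5|·2.3 = 11.5.
Var(Q) = 2.3² = 5.29.
Var(B) = a²·Var(Q) = (-5)²·5.29 = 132.25 (the additive constant 30 does not affect variance).

σ_B = 11.5, Var(B) = 132.25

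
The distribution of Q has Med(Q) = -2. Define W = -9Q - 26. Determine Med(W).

Med(W) = -8

A linear map preserves order up to sign, so Med(W) = a·Med(Q) + b = (-9)·(-2) + (-26) = -8.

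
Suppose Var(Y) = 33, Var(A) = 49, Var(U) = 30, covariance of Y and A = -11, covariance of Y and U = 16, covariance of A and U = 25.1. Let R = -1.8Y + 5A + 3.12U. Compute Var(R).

Var(R) = a²·Var(Y) + b²·Var(A) + c²·Var(U) + 2ab·covariance of Y and A + 2ac·covariance of Y and U + 2bc·covariance of A and U, with a = -1.8, b = 5, c = 3.12.
= 106.92 + 1225 + 292.032 + 198 + (-179.712) + 783.12
= 2425.36.

Var(R) = 2425.36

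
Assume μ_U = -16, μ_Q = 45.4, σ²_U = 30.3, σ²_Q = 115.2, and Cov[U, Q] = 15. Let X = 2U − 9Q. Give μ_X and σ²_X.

μ_X = 2·μ_U + (-9)·μ_Q = 2·(-16) + (-9)·45.4 = -440.6.
σ²_X = a²·σ²_U + b²·σ²_Q + 2ab·Cov[U, Q] with a = 2, b = -9.
= 2²·30.3 + (-9)²·115.2 + 2·2·(-9)·15
= 121.2 + 9331.2 + (-540) = 8912.4.

μ_X = -440.6, σ²_X = 8912.4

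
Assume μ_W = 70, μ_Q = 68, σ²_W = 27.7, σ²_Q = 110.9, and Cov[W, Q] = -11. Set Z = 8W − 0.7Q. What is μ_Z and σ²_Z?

μ_Z = 512.4, σ²_Z = 1950.341

μ_Z = 8·μ_W + (-0.7)·μ_Q = 8·70 + (-0.7)·68 = 512.4.
σ²_Z = a²·σ²_W + b²·σ²_Q + 2ab·Cov[W, Q] with a = 8, b = -0.7.
= 8²·27.7 + (-0.7)²·110.9 + 2·8·(-0.7)·(-11)
= 1772.8 + 54.341 + 123.2 = 1950.341.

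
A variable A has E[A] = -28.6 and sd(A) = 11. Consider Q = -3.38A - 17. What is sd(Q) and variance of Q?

sd(Q) = 37.18, variance of Q = 1382.3524

Q = -3.38A - 17 is linear with a = -3.38, b = -17.
sd(Q) = |a|·sd(A) = |-3.38|·11 = 37.18.
variance of A = 11² = 121.
variance of Q = a²·variance of A = (-3.38)²·121 = 1382.3524 (the additive constant -17 does not affect variance).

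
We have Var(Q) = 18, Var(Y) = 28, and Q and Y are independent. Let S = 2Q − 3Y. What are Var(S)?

Var(S) = a²·Var(Q) + b²·Var(Y) + 2ab·Cov[Q, Y] with a = 2, b = -3.
Independence gives Cov[Q, Y] = 0.
= 2²·18 + (-3)²·28 + 2·2·(-3)·0
= 72 + 252 + 0 = 324.

Var(S) = 324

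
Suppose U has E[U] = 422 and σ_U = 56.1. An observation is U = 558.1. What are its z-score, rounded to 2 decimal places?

z = 2.43

z = (U − E[U]) / σ_U = (558.1 − 422) / 56.1 ≈ 2.43.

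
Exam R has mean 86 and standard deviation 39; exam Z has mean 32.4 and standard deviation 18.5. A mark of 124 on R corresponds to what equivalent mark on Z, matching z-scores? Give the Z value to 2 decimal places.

z = (124 − 86)/39 ≈ 0.9744.
Z = 32.4 + z·18.5 = 32.4 + (124 − 86)·18.5/39 ≈ 50.43.

Z = 50.43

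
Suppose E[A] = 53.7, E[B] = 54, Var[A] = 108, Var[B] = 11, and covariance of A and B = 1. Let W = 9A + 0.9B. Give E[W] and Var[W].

E[W] = 9·E[A] + 0.9·E[B] = 9·53.7 + 0.9·54 = 531.9.
Var[W] = a²·Var[A] + b²·Var[B] + 2ab·covariance of A and B with a = 9, b = 0.9.
= 9²·108 + 0.9²·11 + 2·9·0.9·1
= 8748 + 8.91 + 16.2 = 8773.11.

E[W] = 531.9, Var[W] = 8773.11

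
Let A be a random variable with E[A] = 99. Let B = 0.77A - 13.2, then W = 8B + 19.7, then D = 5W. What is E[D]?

E[B] = 0.77·99 + (-13.2) = 63.03.
E[W] = 8·63.03 + 19.7 = 523.94.
E[D] = 5·523.94 = 2619.7.

E[D] = 2619.7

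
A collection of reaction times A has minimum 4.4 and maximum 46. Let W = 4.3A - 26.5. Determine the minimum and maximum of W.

min(W) = -7.58, max(W) = 171.3

a = 4.3 > 0, so min(W) = a·min(A)+b = 4.3·4.4 + (-26.5) = -7.58 and max(W) = 4.3·46 + (-26.5) = 171.3.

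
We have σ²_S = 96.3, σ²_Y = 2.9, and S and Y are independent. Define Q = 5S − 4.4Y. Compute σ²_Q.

σ²_Q = 2463.644

σ²_Q = a²·σ²_S + b²·σ²_Y + 2ab·covariance of S and Y with a = 5, b = -4.4.
Independence gives covariance of S and Y = 0.
= 5²·96.3 + (-4.4)²·2.9 + 2·5·(-4.4)·0
= 2407.5 + 56.144 + 0 = 2463.644.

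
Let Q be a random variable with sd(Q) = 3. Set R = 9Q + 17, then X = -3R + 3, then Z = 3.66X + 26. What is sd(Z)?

sd(Z) = 296.46

sd(R) = |9|·3 = 27.
sd(X) = |-3|·27 = 81.
sd(Z) = |3.66|·81 = 296.46.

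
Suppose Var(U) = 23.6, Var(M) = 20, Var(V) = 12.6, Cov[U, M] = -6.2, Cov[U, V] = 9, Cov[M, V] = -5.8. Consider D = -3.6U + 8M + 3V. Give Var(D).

Var(D) = 1583.576

Var(D) = a²·Var(U) + b²·Var(M) + c²·Var(V) + 2ab·Cov[U, M] + 2ac·Cov[U, V] + 2bc·Cov[M, V], with a = -3.6, b = 8, c = 3.
= 305.856 + 1280 + 113.4 + 357.12 + (-194.4) + (-278.4)
= 1583.576.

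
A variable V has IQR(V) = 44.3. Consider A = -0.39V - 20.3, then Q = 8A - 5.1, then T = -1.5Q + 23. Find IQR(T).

IQR(A) = |-0.39|·44.3 = 17.277.
IQR(Q) = |8|·17.277 = 138.216.
IQR(T) = |-1.5|·138.216 = 207.324.

IQR(T) = 207.324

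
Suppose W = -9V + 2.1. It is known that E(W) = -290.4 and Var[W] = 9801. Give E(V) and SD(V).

From W = -9V + 2.1: E(W) = a·E(V) + b, so E(V) = (E(W) − b)/a = (-290.4 − 2.1)/(-9) = 32.5.
SD(W) = √9801 = 99.
SD(W) = |a|·SD(V), so SD(V) = 99/|-9| = 11.

E(V) = 32.5, SD(V) = 11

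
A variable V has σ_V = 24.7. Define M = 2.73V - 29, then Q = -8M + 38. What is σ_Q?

σ_Q = 539.448

σ_M = |2.73|·24.7 = 67.431.
σ_Q = |-8|·67.431 = 539.448.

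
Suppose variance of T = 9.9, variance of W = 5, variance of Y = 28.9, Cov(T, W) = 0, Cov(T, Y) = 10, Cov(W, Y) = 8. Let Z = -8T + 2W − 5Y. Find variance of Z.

variance of Z = 2016.1

variance of Z = a²·variance of T + b²·variance of W + c²·variance of Y + 2ab·Cov(T, W) + 2ac·Cov(T, Y) + 2bc·Cov(W, Y), with a = -8, b = 2, c = -5.
= 633.6 + 20 + 722.5 + 0 + 800 + (-160)
= 2016.1.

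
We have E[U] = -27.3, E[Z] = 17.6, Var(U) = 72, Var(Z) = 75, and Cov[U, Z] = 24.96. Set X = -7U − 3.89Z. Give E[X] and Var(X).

E[X] = 122.636, Var(X) = 6022.2291

E[X] = (-7)·E[U] + (-3.89)·E[Z] = (-7)·(-27.3) + (-3.89)·17.6 = 122.636.
Var(X) = a²·Var(U) + b²·Var(Z) + 2ab·Cov[U, Z] with a = -7, b = -3.89.
= (-7)²·72 + (-3.89)²·75 + 2·(-7)·(-3.89)·24.96
= 3528 + 1134.9075 + 1359.3216 = 6022.2291.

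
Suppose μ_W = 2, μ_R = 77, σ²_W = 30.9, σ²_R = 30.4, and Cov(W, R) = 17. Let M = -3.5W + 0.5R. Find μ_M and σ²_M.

μ_M = (-3.5)·μ_W + 0.5·μ_R = (-3.5)·2 + 0.5·77 = 31.5.
σ²_M = a²·σ²_W + b²·σ²_R + 2ab·Cov(W, R) with a = -3.5, b = 0.5.
= (-3.5)²·30.9 + 0.5²·30.4 + 2·(-3.5)·0.5·17
= 378.525 + 7.6 + (-59.5) = 326.625.

μ_M = 31.5, σ²_M = 326.625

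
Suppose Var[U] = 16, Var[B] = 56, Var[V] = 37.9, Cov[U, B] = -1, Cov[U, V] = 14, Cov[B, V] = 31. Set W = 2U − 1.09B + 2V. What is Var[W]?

Var[W] = a²·Var[U] + b²·Var[B] + c²·Var[V] + 2ab·Cov[U, B] + 2ac·Cov[U, V] + 2bc·Cov[B, V], with a = 2, b = -1.09, c = 2.
= 64 + 66.5336 + 151.6 + 4.36 + 112 + (-135.16)
= 263.3336.

Var[W] = 263.3336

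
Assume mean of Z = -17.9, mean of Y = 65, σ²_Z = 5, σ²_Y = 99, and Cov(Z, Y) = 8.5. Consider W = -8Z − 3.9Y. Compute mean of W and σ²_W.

mean of W = (-8)·mean of Z + (-3.9)·mean of Y = (-8)·(-17.9) + (-3.9)·65 = -110.3.
σ²_W = a²·σ²_Z + b²·σ²_Y + 2ab·Cov(Z, Y) with a = -8, b = -3.9.
= (-8)²·5 + (-3.9)²·99 + 2·(-8)·(-3.9)·8.5
= 320 + 1505.79 + 530.4 = 2356.19.

mean of W = -110.3, σ²_W = 2356.19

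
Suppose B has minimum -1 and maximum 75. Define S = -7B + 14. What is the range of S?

Range of B = 75 − (-1) = 76.
Range(S) = |a|·Range(B) = |-7|·76 = 532.

Range(S) = 532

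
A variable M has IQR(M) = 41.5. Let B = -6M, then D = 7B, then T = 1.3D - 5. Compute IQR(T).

IQR(T) = 2265.9

IQR(B) = |-6|·41.5 = 249.
IQR(D) = |7|·249 = 1743.
IQR(T) = |1.3|·1743 = 2265.9.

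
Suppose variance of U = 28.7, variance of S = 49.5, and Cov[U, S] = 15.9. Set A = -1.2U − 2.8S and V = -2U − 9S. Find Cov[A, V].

By bilinearity, Cov[A, V] = ac·variance of U + bd·variance of S + (ad+bc)·Cov[U, S], with a=-1.2, b=-2.8, c=-2, d=-9.
ac·variance of U = (-1.2)·(-2)·28.7 = 68.88
bd·variance of S = (-2.8)·(-9)·49.5 = 1247.4
(ad+bc)·Cov[U, S] = (16.4)·15.9 = 260.76
Cov[A, V] = 68.88 + 1247.4 + 260.76 = 1577.04.

Cov[A, V] = 1577.04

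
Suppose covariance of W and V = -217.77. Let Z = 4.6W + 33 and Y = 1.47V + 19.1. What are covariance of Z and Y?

covariance of Z and Y = -1472.56074

covariance of Z and Y = a·c·covariance of W and V = 4.6·1.47·(-217.77) = -1472.56074. Additive constants drop out.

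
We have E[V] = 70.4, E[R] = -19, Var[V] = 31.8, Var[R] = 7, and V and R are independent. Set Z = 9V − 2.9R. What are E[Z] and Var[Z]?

E[Z] = 9·E[V] + (-2.9)·E[R] = 9·70.4 + (-2.9)·(-19) = 688.7.
Var[Z] = a²·Var[V] + b²·Var[R] + 2ab·Cov[V, R] with a = 9, b = -2.9.
Independence gives Cov[V, R] = 0.
= 9²·31.8 + (-2.9)²·7 + 2·9·(-2.9)·0
= 2575.8 + 58.87 + 0 = 2634.67.

E[Z] = 688.7, Var[Z] = 2634.67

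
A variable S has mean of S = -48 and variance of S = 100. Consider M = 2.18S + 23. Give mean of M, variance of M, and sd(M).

mean of M = -81.64, variance of M = 475.24, sd(M) = 21.8

M = 2.18S + 23 is linear with a = 2.18, b = 23.
mean of M = a·mean of S + b = 2.18·(-48) + 23 = -81.64.
variance of M = a²·variance of S = 2.18²·100 = 475.24 (the additive constant 23 does not affect variance).
sd(S) = √100 = 10.
sd(M) = |a|·sd(S) = |2.18|·10 = 21.8.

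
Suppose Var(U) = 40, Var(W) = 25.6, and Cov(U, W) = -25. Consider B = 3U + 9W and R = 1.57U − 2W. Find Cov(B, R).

Cov(B, R) = -475.65

By bilinearity, Cov(B, R) = ac·Var(U) + bd·Var(W) + (ad+bc)·Cov(U, W), with a=3, b=9, c=1.57, d=-2.
ac·Var(U) = 3·1.57·40 = 188.4
bd·Var(W) = 9·(-2)·25.6 = -460.8
(ad+bc)·Cov(U, W) = (8.13)·(-25) = -203.25
Cov(B, R) = 188.4 + (-460.8) + (-203.25) = -475.65.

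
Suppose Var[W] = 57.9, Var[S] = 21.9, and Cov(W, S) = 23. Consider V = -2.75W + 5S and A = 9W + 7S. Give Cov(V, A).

By bilinearity, Cov(V, A) = ac·Var[W] + bd·Var[S] + (ad+bc)·Cov(W, S), with a=-2.75, b=5, c=9, d=7.
ac·Var[W] = (-2.75)·9·57.9 = -1433.025
bd·Var[S] = 5·7·21.9 = 766.5
(ad+bc)·Cov(W, S) = (25.75)·23 = 592.25
Cov(V, A) = -1433.025 + 766.5 + 592.25 = -74.275.

Cov(V, A) = -74.275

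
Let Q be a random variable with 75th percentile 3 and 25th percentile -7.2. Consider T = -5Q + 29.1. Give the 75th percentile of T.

Since a = -5 < 0 the transformation is decreasing, reversing order: the 75th percentile of T corresponds to the 25th percentile of Q.
So P_{75}(T) = a·P_{25}(Q) + b = (-5)·(-7.2) + 29.1 = 65.1.

75th percentile of T = 65.1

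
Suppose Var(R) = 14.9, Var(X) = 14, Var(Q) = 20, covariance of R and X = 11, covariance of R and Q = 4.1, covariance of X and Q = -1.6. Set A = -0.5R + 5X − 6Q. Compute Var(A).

Var(A) = 1139.325

Var(A) = a²·Var(R) + b²·Var(X) + c²·Var(Q) + 2ab·covariance of R and X + 2ac·covariance of R and Q + 2bc·covariance of X and Q, with a = -0.5, b = 5, c = -6.
= 3.725 + 350 + 720 + (-55) + 24.6 + 96
= 1139.325.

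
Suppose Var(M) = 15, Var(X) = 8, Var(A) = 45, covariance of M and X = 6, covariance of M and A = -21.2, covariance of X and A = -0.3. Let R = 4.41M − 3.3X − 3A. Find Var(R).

Var(R) = 1164.2175

Var(R) = a²·Var(M) + b²·Var(X) + c²·Var(A) + 2ab·covariance of M and X + 2ac·covariance of M and A + 2bc·covariance of X and A, with a = 4.41, b = -3.3, c = -3.
= 291.7215 + 87.12 + 405 + (-174.636) + 560.952 + (-5.94)
= 1164.2175.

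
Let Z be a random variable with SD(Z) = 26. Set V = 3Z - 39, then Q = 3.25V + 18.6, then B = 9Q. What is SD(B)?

SD(V) = |3|·26 = 78.
SD(Q) = |3.25|·78 = 253.5.
SD(B) = |9|·253.5 = 2281.5.

SD(B) = 2281.5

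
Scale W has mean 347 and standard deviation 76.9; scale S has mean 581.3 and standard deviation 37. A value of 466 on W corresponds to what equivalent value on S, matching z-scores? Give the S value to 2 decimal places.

S = 638.56

z = (466 − 347)/76.9 ≈ 1.5475.
S = 581.3 + z·37 = 581.3 + (466 − 347)·37/76.9 ≈ 638.56.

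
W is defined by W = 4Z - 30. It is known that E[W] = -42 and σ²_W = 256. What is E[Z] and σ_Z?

From W = 4Z - 30: E[W] = a·E[Z] + b, so E[Z] = (E[W] − b)/a = (-42 − (-30))/4 = -3.
σ_W = √256 = 16.
σ_W = |a|·σ_Z, so σ_Z = 16/|4| = 4.

E[Z] = -3, σ_Z = 4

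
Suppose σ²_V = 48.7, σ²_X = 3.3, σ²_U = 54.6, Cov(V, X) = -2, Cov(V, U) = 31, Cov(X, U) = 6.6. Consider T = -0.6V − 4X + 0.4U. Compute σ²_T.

σ²_T = a²·σ²_V + b²·σ²_X + c²·σ²_U + 2ab·Cov(V, X) + 2ac·Cov(V, U) + 2bc·Cov(X, U), with a = -0.6, b = -4, c = 0.4.
= 17.532 + 52.8 + 8.736 + (-9.6) + (-14.88) + (-21.12)
= 33.468.

σ²_T = 33.468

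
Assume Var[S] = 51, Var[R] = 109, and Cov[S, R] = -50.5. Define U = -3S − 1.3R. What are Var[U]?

Var[U] = 249.31

Var[U] = a²·Var[S] + b²·Var[R] + 2ab·Cov[S, R] with a = -3, b = -1.3.
= (-3)²·51 + (-1.3)²·109 + 2·(-3)·(-1.3)·(-50.5)
= 459 + 184.21 + (-393.9) = 249.31.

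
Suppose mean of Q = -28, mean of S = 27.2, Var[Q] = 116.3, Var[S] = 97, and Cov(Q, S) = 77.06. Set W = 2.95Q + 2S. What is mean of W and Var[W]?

mean of W = -28.2, Var[W] = 2309.40875

mean of W = 2.95·mean of Q + 2·mean of S = 2.95·(-28) + 2·27.2 = -28.2.
Var[W] = a²·Var[Q] + b²·Var[S] + 2ab·Cov(Q, S) with a = 2.95, b = 2.
= 2.95²·116.3 + 2²·97 + 2·2.95·2·77.06
= 1012.10075 + 388 + 909.308 = 2309.40875.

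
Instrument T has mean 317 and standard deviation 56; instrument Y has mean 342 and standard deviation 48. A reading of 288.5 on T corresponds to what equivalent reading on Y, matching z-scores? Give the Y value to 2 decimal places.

z = (288.5 − 317)/56 ≈ -0.5089.
Y = 342 + z·48 = 342 + (288.5 − 317)·48/56 ≈ 317.57.

Y = 317.57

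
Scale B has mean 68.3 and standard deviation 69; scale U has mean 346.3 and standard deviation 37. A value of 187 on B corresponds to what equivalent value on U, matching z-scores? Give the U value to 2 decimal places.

z = (187 − 68.3)/69 ≈ 1.7203.
U = 346.3 + z·37 = 346.3 + (187 − 68.3)·37/69 ≈ 409.95.

U = 409.95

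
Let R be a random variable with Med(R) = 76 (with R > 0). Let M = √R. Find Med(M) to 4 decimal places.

√R is monotone on this domain, so Med(M) = √(76) ≈ 8.7178.

Med(M) = 8.7178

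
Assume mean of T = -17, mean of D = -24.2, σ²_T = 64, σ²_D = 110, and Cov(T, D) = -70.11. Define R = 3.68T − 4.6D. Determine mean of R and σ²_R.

mean of R = 48.76, σ²_R = 5567.95776

mean of R = 3.68·mean of T + (-4.6)·mean of D = 3.68·(-17) + (-4.6)·(-24.2) = 48.76.
σ²_R = a²·σ²_T + b²·σ²_D + 2ab·Cov(T, D) with a = 3.68, b = -4.6.
= 3.68²·64 + (-4.6)²·110 + 2·3.68·(-4.6)·(-70.11)
= 866.7136 + 2327.6 + 2373.64416 = 5567.95776.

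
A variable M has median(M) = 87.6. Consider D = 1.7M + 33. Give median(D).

median(D) = 181.92

A linear map preserves order up to sign, so median(D) = a·median(M) + b = 1.7·87.6 + 33 = 181.92.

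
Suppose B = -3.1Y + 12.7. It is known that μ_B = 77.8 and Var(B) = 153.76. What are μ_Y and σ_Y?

From B = -3.1Y + 12.7: μ_B = a·μ_Y + b, so μ_Y = (μ_B − b)/a = (77.8 − 12.7)/(-3.1) = -21.
σ_B = √153.76 = 12.4.
σ_B = |a|·σ_Y, so σ_Y = 12.4/|-3.1| = 4.

μ_Y = -21, σ_Y = 4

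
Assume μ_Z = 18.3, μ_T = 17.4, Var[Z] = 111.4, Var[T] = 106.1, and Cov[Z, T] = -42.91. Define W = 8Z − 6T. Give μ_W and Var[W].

μ_W = 8·μ_Z + (-6)·μ_T = 8·18.3 + (-6)·17.4 = 42.
Var[W] = a²·Var[Z] + b²·Var[T] + 2ab·Cov[Z, T] with a = 8, b = -6.
= 8²·111.4 + (-6)²·106.1 + 2·8·(-6)·(-42.91)
= 7129.6 + 3819.6 + 4119.36 = 15068.56.

μ_W = 42, Var[W] = 15068.56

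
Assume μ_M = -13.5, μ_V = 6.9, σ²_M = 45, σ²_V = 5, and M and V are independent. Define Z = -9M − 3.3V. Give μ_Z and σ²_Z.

μ_Z = (-9)·μ_M + (-3.3)·μ_V = (-9)·(-13.5) + (-3.3)·6.9 = 98.73.
σ²_Z = a²·σ²_M + b²·σ²_V + 2ab·Cov[M, V] with a = -9, b = -3.3.
Independence gives Cov[M, V] = 0.
= (-9)²·45 + (-3.3)²·5 + 2·(-9)·(-3.3)·0
= 3645 + 54.45 + 0 = 3699.45.

μ_Z = 98.73, σ²_Z = 3699.45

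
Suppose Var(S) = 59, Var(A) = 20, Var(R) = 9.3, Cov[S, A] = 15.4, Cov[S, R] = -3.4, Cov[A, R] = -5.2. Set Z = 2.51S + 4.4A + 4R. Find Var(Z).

Var(Z) = a²·Var(S) + b²·Var(A) + c²·Var(R) + 2ab·Cov[S, A] + 2ac·Cov[S, R] + 2bc·Cov[A, R], with a = 2.51, b = 4.4, c = 4.
= 371.7059 + 387.2 + 148.8 + 340.1552 + (-68.272) + (-183.04)
= 996.5491.

Var(Z) = 996.5491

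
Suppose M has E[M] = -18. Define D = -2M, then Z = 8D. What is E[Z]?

E[D] = (-2)·(-18) = 36.
E[Z] = 8·36 = 288.

E[Z] = 288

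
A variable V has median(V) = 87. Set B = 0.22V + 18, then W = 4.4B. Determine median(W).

median(B) = 0.22·87 + 18 = 37.14.
median(W) = 4.4·37.14 = 163.416.

median(W) = 163.416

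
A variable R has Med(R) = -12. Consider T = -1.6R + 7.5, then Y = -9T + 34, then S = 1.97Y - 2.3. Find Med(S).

Med(S) = -408.711

Med(T) = (-1.6)·(-12) + 7.5 = 26.7.
Med(Y) = (-9)·26.7 + 34 = -206.3.
Med(S) = 1.97·(-206.3) + (-2.3) = -408.711.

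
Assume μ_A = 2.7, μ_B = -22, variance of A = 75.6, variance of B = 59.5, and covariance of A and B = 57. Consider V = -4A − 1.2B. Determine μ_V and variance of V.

μ_V = 15.6, variance of V = 1842.48

μ_V = (-4)·μ_A + (-1.2)·μ_B = (-4)·2.7 + (-1.2)·(-22) = 15.6.
variance of V = a²·variance of A + b²·variance of B + 2ab·covariance of A and B with a = -4, b = -1.2.
= (-4)²·75.6 + (-1.2)²·59.5 + 2·(-4)·(-1.2)·57
= 1209.6 + 85.68 + 547.2 = 1842.48.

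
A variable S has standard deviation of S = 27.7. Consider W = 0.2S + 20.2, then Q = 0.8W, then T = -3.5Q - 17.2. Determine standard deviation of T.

standard deviation of W = |0.2|·27.7 = 5.54.
standard deviation of Q = |0.8|·5.54 = 4.432.
standard deviation of T = |-3.5|·4.432 = 15.512.

standard deviation of T = 15.512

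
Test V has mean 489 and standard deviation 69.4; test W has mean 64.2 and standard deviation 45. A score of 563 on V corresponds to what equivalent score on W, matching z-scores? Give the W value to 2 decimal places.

W = 112.18

z = (563 − 489)/69.4 ≈ 1.0663.
W = 64.2 + z·45 = 64.2 + (563 − 489)·45/69.4 ≈ 112.18.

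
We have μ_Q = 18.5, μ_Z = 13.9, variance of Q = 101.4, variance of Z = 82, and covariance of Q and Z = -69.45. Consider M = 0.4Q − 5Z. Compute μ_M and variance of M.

μ_M = -62.1, variance of M = 2344.024

μ_M = 0.4·μ_Q + (-5)·μ_Z = 0.4·18.5 + (-5)·13.9 = -62.1.
variance of M = a²·variance of Q + b²·variance of Z + 2ab·covariance of Q and Z with a = 0.4, b = -5.
= 0.4²·101.4 + (-5)²·82 + 2·0.4·(-5)·(-69.45)
= 16.224 + 2050 + 277.8 = 2344.024.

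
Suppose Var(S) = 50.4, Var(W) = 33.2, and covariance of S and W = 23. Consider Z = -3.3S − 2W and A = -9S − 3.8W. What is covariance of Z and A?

covariance of Z and A = 2451.62

By bilinearity, covariance of Z and A = ac·Var(S) + bd·Var(W) + (ad+bc)·covariance of S and W, with a=-3.3, b=-2, c=-9, d=-3.8.
ac·Var(S) = (-3.3)·(-9)·50.4 = 1496.88
bd·Var(W) = (-2)·(-3.8)·33.2 = 252.32
(ad+bc)·covariance of S and W = (30.54)·23 = 702.42
covariance of Z and A = 1496.88 + 252.32 + 702.42 = 2451.62.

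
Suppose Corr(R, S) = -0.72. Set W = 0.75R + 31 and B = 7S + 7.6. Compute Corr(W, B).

Linear rescalings preserve correlation up to sign; here the slopes 0.75 and 7 have the same sign, so Corr(W, B) = Corr(R, S) = -0.72.

Corr(W, B) = -0.72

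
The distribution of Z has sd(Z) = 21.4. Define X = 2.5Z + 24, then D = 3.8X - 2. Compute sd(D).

sd(D) = 203.3

sd(X) = |2.5|·21.4 = 53.5.
sd(D) = |3.8|·53.5 = 203.3.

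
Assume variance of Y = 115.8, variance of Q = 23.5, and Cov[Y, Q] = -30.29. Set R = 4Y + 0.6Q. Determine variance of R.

variance of R = a²·variance of Y + b²·variance of Q + 2ab·Cov[Y, Q] with a = 4, b = 0.6.
= 4²·115.8 + 0.6²·23.5 + 2·4·0.6·(-30.29)
= 1852.8 + 8.46 + (-145.392) = 1715.868.

variance of R = 1715.868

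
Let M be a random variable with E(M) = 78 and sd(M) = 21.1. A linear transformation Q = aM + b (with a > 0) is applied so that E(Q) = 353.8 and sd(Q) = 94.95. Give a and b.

sd(Q) = a·sd(M) (a > 0), so a = 94.95/21.1 = 4.5.
E(Q) = a·E(M) + b, so b = 353.8 − 4.5·78 = 2.8.

a = 4.5, b = 2.8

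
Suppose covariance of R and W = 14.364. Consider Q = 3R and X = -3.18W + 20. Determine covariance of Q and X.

covariance of Q and X = a·c·covariance of R and W = 3·(-3.18)·14.364 = -137.03256. Additive constants drop out.

covariance of Q and X = -137.03256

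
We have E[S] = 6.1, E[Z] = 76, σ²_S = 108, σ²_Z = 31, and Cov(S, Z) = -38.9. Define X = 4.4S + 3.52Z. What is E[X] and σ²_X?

E[X] = 294.36, σ²_X = 1270.016

E[X] = 4.4·E[S] + 3.52·E[Z] = 4.4·6.1 + 3.52·76 = 294.36.
σ²_X = a²·σ²_S + b²·σ²_Z + 2ab·Cov(S, Z) with a = 4.4, b = 3.52.
= 4.4²·108 + 3.52²·31 + 2·4.4·3.52·(-38.9)
= 2090.88 + 384.1024 + (-1204.9664) = 1270.016.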